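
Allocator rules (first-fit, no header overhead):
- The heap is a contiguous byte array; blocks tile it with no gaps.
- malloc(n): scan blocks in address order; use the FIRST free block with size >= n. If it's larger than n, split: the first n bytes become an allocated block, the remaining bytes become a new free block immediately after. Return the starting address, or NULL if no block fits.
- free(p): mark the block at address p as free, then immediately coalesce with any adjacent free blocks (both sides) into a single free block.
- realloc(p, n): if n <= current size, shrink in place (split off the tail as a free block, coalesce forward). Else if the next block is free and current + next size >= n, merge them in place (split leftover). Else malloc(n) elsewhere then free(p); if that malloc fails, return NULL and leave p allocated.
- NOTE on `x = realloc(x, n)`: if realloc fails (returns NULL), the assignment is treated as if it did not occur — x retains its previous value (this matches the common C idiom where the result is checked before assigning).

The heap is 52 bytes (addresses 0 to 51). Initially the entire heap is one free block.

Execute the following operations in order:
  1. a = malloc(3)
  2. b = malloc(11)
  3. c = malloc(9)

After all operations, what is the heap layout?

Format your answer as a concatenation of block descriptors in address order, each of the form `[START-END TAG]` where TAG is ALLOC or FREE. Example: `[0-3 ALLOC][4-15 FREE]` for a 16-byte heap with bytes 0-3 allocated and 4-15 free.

Op 1: a = malloc(3) -> a = 0; heap: [0-2 ALLOC][3-51 FREE]
Op 2: b = malloc(11) -> b = 3; heap: [0-2 ALLOC][3-13 ALLOC][14-51 FREE]
Op 3: c = malloc(9) -> c = 14; heap: [0-2 ALLOC][3-13 ALLOC][14-22 ALLOC][23-51 FREE]

Answer: [0-2 ALLOC][3-13 ALLOC][14-22 ALLOC][23-51 FREE]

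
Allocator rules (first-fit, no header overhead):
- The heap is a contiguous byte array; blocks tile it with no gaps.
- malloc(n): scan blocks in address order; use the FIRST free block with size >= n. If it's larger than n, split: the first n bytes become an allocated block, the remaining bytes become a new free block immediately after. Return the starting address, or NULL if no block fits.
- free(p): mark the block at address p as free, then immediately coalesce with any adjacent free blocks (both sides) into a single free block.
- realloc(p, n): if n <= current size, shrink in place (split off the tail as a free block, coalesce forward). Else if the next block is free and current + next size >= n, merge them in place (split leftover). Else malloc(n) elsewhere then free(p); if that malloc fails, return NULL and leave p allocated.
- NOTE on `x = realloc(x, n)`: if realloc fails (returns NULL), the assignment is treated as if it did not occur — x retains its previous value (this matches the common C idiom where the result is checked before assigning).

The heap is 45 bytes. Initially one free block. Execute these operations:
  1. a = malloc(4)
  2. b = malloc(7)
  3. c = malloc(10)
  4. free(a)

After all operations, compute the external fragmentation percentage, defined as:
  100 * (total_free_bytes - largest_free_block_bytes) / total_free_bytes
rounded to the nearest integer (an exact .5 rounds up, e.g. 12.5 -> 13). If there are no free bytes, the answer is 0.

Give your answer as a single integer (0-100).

Answer: 14

Derivation:
Op 1: a = malloc(4) -> a = 0; heap: [0-3 ALLOC][4-44 FREE]
Op 2: b = malloc(7) -> b = 4; heap: [0-3 ALLOC][4-10 ALLOC][11-44 FREE]
Op 3: c = malloc(10) -> c = 11; heap: [0-3 ALLOC][4-10 ALLOC][11-20 ALLOC][21-44 FREE]
Op 4: free(a) -> (freed a); heap: [0-3 FREE][4-10 ALLOC][11-20 ALLOC][21-44 FREE]
Free blocks: [4 24] total_free=28 largest=24 -> 100*(28-24)/28 = 400/28 ≈ 14.286 -> rounds to 14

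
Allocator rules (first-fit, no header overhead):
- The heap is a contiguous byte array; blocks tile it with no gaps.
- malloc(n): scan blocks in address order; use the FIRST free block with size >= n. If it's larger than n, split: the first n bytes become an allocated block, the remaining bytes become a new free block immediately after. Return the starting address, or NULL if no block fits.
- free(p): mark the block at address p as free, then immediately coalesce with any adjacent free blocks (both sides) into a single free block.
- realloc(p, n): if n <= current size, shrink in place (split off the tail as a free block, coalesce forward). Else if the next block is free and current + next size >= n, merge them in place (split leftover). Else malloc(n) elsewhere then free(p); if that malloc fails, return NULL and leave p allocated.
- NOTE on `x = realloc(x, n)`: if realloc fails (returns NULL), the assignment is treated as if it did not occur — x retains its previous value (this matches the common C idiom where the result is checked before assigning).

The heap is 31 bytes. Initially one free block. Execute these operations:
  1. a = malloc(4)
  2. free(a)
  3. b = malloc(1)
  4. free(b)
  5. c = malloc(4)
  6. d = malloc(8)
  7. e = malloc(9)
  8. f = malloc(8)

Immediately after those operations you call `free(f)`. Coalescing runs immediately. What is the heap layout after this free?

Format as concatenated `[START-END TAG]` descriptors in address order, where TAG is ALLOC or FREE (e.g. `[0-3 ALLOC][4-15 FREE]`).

Answer: [0-3 ALLOC][4-11 ALLOC][12-20 ALLOC][21-30 FREE]

Derivation:
Op 1: a = malloc(4) -> a = 0; heap: [0-3 ALLOC][4-30 FREE]
Op 2: free(a) -> (freed a); heap: [0-30 FREE]
Op 3: b = malloc(1) -> b = 0; heap: [0-0 ALLOC][1-30 FREE]
Op 4: free(b) -> (freed b); heap: [0-30 FREE]
Op 5: c = malloc(4) -> c = 0; heap: [0-3 ALLOC][4-30 FREE]
Op 6: d = malloc(8) -> d = 4; heap: [0-3 ALLOC][4-11 ALLOC][12-30 FREE]
Op 7: e = malloc(9) -> e = 12; heap: [0-3 ALLOC][4-11 ALLOC][12-20 ALLOC][21-30 FREE]
Op 8: f = malloc(8) -> f = 21; heap: [0-3 ALLOC][4-11 ALLOC][12-20 ALLOC][21-28 ALLOC][29-30 FREE]
free(f): f = 21 -> block [21-28 ALLOC]; mark free, coalesce with adjacent free neighbors -> [0-3 ALLOC][4-11 ALLOC][12-20 ALLOC][21-30 FREE]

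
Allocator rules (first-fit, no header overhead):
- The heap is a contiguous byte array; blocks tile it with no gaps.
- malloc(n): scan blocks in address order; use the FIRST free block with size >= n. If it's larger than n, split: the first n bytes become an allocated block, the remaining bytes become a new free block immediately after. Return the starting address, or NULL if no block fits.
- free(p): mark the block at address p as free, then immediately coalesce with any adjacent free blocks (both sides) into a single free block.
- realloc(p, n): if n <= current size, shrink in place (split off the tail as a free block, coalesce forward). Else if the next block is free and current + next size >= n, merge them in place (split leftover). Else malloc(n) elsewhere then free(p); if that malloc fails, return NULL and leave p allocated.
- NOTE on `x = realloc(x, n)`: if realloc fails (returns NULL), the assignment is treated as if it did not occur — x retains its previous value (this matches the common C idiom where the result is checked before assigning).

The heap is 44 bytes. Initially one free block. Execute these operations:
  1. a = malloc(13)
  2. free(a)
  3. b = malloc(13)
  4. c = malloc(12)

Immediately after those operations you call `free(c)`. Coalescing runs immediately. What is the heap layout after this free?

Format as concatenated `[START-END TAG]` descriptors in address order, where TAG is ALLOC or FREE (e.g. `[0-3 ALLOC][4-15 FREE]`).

Answer: [0-12 ALLOC][13-43 FREE]

Derivation:
Op 1: a = malloc(13) -> a = 0; heap: [0-12 ALLOC][13-43 FREE]
Op 2: free(a) -> (freed a); heap: [0-43 FREE]
Op 3: b = malloc(13) -> b = 0; heap: [0-12 ALLOC][13-43 FREE]
Op 4: c = malloc(12) -> c = 13; heap: [0-12 ALLOC][13-24 ALLOC][25-43 FREE]
free(c): c = 13 -> block [13-24 ALLOC]; mark free, coalesce with adjacent free neighbors -> [0-12 ALLOC][13-43 FREE]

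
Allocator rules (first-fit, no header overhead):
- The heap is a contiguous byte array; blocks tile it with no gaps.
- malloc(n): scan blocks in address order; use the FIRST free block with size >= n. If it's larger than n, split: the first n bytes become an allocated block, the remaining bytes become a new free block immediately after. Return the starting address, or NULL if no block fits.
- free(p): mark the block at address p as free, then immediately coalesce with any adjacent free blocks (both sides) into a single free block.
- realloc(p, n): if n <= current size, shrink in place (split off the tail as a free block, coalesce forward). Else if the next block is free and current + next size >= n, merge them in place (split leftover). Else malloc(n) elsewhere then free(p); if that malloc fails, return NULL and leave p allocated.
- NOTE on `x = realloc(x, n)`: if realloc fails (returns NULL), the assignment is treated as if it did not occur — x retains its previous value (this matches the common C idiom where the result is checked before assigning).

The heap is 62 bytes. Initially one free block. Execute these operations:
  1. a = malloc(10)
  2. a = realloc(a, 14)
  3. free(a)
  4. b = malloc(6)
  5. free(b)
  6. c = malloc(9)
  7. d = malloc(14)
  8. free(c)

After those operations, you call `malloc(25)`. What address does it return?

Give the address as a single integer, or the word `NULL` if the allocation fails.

Answer: 23

Derivation:
Op 1: a = malloc(10) -> a = 0; heap: [0-9 ALLOC][10-61 FREE]
Op 2: a = realloc(a, 14) -> a = 0; heap: [0-13 ALLOC][14-61 FREE]
Op 3: free(a) -> (freed a); heap: [0-61 FREE]
Op 4: b = malloc(6) -> b = 0; heap: [0-5 ALLOC][6-61 FREE]
Op 5: free(b) -> (freed b); heap: [0-61 FREE]
Op 6: c = malloc(9) -> c = 0; heap: [0-8 ALLOC][9-61 FREE]
Op 7: d = malloc(14) -> d = 9; heap: [0-8 ALLOC][9-22 ALLOC][23-61 FREE]
Op 8: free(c) -> (freed c); heap: [0-8 FREE][9-22 ALLOC][23-61 FREE]
malloc(25): first-fit scan over [0-8 FREE][9-22 ALLOC][23-61 FREE] -> 23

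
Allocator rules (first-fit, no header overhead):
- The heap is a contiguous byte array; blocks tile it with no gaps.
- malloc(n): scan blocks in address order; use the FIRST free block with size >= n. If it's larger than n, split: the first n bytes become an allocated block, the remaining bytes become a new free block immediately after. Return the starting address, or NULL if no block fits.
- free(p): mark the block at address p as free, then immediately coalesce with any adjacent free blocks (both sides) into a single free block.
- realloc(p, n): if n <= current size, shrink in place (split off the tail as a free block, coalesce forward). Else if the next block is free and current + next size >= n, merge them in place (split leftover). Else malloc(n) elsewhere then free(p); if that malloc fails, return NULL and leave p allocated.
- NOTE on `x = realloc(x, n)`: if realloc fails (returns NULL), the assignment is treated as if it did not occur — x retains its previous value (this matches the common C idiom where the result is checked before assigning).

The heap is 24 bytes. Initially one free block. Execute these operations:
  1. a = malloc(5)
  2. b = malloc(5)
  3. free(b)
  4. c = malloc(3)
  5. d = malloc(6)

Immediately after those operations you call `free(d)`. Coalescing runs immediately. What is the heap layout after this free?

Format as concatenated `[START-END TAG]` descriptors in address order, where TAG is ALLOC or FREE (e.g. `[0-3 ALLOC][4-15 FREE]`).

Op 1: a = malloc(5) -> a = 0; heap: [0-4 ALLOC][5-23 FREE]
Op 2: b = malloc(5) -> b = 5; heap: [0-4 ALLOC][5-9 ALLOC][10-23 FREE]
Op 3: free(b) -> (freed b); heap: [0-4 ALLOC][5-23 FREE]
Op 4: c = malloc(3) -> c = 5; heap: [0-4 ALLOC][5-7 ALLOC][8-23 FREE]
Op 5: d = malloc(6) -> d = 8; heap: [0-4 ALLOC][5-7 ALLOC][8-13 ALLOC][14-23 FREE]
free(d): d = 8 -> block [8-13 ALLOC]; mark free, coalesce with adjacent free neighbors -> [0-4 ALLOC][5-7 ALLOC][8-23 FREE]

Answer: [0-4 ALLOC][5-7 ALLOC][8-23 FREE]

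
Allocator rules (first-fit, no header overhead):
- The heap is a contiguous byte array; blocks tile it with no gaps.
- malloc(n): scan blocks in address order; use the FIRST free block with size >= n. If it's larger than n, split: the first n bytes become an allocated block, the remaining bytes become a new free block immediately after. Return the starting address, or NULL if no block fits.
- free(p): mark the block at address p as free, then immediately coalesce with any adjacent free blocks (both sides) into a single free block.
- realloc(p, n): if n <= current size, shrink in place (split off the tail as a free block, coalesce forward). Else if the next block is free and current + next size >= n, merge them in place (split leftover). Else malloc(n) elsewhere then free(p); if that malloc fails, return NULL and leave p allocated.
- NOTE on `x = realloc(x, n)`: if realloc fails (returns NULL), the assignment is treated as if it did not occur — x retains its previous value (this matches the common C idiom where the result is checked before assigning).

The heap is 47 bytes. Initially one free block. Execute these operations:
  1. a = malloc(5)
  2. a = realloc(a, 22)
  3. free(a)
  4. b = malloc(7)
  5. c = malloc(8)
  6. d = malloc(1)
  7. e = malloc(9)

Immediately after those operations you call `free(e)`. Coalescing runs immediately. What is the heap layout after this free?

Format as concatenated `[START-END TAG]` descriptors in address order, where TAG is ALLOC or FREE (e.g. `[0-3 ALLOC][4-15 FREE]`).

Answer: [0-6 ALLOC][7-14 ALLOC][15-15 ALLOC][16-46 FREE]

Derivation:
Op 1: a = malloc(5) -> a = 0; heap: [0-4 ALLOC][5-46 FREE]
Op 2: a = realloc(a, 22) -> a = 0; heap: [0-21 ALLOC][22-46 FREE]
Op 3: free(a) -> (freed a); heap: [0-46 FREE]
Op 4: b = malloc(7) -> b = 0; heap: [0-6 ALLOC][7-46 FREE]
Op 5: c = malloc(8) -> c = 7; heap: [0-6 ALLOC][7-14 ALLOC][15-46 FREE]
Op 6: d = malloc(1) -> d = 15; heap: [0-6 ALLOC][7-14 ALLOC][15-15 ALLOC][16-46 FREE]
Op 7: e = malloc(9) -> e = 16; heap: [0-6 ALLOC][7-14 ALLOC][15-15 ALLOC][16-24 ALLOC][25-46 FREE]
free(e): e = 16 -> block [16-24 ALLOC]; mark free, coalesce with adjacent free neighbors -> [0-6 ALLOC][7-14 ALLOC][15-15 ALLOC][16-46 FREE]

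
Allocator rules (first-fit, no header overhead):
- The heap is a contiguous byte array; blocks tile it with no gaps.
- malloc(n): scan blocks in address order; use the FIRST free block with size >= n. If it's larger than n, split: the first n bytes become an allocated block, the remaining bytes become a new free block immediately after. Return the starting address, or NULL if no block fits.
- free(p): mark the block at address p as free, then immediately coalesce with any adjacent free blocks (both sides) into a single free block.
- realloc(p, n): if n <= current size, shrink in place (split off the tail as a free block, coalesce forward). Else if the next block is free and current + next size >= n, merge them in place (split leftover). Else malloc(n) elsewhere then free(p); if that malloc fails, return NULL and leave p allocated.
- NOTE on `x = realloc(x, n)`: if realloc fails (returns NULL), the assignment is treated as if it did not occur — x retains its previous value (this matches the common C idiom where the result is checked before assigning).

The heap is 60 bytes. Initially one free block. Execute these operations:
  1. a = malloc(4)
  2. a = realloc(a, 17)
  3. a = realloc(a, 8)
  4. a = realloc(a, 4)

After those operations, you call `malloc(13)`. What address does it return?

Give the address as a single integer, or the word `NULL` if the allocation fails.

Op 1: a = malloc(4) -> a = 0; heap: [0-3 ALLOC][4-59 FREE]
Op 2: a = realloc(a, 17) -> a = 0; heap: [0-16 ALLOC][17-59 FREE]
Op 3: a = realloc(a, 8) -> a = 0; heap: [0-7 ALLOC][8-59 FREE]
Op 4: a = realloc(a, 4) -> a = 0; heap: [0-3 ALLOC][4-59 FREE]
malloc(13): first-fit scan over [0-3 ALLOC][4-59 FREE] -> 4

Answer: 4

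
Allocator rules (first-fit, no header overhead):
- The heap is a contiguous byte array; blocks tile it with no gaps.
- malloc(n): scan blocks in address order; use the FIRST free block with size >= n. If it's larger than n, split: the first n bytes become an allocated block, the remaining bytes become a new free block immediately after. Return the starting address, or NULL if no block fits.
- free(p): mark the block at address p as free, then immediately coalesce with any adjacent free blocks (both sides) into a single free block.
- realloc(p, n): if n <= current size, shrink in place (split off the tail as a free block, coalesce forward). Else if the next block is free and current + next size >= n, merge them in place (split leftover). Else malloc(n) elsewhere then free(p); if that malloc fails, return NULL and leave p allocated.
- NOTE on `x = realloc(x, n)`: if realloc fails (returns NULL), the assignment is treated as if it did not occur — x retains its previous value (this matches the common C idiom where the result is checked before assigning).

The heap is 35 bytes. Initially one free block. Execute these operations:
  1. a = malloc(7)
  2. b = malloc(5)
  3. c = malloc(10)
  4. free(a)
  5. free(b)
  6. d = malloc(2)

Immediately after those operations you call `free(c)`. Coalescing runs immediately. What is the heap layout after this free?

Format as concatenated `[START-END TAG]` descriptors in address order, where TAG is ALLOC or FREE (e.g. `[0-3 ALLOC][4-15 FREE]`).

Answer: [0-1 ALLOC][2-34 FREE]

Derivation:
Op 1: a = malloc(7) -> a = 0; heap: [0-6 ALLOC][7-34 FREE]
Op 2: b = malloc(5) -> b = 7; heap: [0-6 ALLOC][7-11 ALLOC][12-34 FREE]
Op 3: c = malloc(10) -> c = 12; heap: [0-6 ALLOC][7-11 ALLOC][12-21 ALLOC][22-34 FREE]
Op 4: free(a) -> (freed a); heap: [0-6 FREE][7-11 ALLOC][12-21 ALLOC][22-34 FREE]
Op 5: free(b) -> (freed b); heap: [0-11 FREE][12-21 ALLOC][22-34 FREE]
Op 6: d = malloc(2) -> d = 0; heap: [0-1 ALLOC][2-11 FREE][12-21 ALLOC][22-34 FREE]
free(c): c = 12 -> block [12-21 ALLOC]; mark free, coalesce with adjacent free neighbors -> [0-1 ALLOC][2-34 FREE]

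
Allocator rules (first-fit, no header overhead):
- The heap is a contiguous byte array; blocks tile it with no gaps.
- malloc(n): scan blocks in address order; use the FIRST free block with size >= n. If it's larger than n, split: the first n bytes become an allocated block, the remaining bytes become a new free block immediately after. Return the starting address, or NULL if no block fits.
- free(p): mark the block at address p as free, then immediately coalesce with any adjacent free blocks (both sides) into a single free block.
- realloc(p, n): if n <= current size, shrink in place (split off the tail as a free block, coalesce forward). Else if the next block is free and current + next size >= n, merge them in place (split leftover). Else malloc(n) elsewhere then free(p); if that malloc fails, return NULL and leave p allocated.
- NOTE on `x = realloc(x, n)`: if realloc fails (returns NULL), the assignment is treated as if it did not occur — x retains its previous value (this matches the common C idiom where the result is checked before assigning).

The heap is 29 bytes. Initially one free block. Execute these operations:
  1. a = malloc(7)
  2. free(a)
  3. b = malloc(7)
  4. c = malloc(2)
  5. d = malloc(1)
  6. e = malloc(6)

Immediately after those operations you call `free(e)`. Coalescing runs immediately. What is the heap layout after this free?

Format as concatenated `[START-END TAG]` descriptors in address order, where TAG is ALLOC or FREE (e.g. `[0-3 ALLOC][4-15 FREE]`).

Op 1: a = malloc(7) -> a = 0; heap: [0-6 ALLOC][7-28 FREE]
Op 2: free(a) -> (freed a); heap: [0-28 FREE]
Op 3: b = malloc(7) -> b = 0; heap: [0-6 ALLOC][7-28 FREE]
Op 4: c = malloc(2) -> c = 7; heap: [0-6 ALLOC][7-8 ALLOC][9-28 FREE]
Op 5: d = malloc(1) -> d = 9; heap: [0-6 ALLOC][7-8 ALLOC][9-9 ALLOC][10-28 FREE]
Op 6: e = malloc(6) -> e = 10; heap: [0-6 ALLOC][7-8 ALLOC][9-9 ALLOC][10-15 ALLOC][16-28 FREE]
free(e): e = 10 -> block [10-15 ALLOC]; mark free, coalesce with adjacent free neighbors -> [0-6 ALLOC][7-8 ALLOC][9-9 ALLOC][10-28 FREE]

Answer: [0-6 ALLOC][7-8 ALLOC][9-9 ALLOC][10-28 FREE]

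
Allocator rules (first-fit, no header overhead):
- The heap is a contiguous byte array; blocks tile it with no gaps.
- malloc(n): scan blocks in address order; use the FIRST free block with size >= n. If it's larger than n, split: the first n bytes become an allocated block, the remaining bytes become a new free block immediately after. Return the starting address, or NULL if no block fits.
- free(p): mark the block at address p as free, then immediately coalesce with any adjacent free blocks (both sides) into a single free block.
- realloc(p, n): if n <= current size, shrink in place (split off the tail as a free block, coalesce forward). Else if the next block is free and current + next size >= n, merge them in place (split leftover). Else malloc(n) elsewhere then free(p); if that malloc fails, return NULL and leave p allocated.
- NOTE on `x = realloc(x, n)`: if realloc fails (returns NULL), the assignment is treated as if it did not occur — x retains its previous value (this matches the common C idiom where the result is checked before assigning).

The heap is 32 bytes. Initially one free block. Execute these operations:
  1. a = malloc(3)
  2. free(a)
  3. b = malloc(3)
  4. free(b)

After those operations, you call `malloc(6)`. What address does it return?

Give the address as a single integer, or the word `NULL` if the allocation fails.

Answer: 0

Derivation:
Op 1: a = malloc(3) -> a = 0; heap: [0-2 ALLOC][3-31 FREE]
Op 2: free(a) -> (freed a); heap: [0-31 FREE]
Op 3: b = malloc(3) -> b = 0; heap: [0-2 ALLOC][3-31 FREE]
Op 4: free(b) -> (freed b); heap: [0-31 FREE]
malloc(6): first-fit scan over [0-31 FREE] -> 0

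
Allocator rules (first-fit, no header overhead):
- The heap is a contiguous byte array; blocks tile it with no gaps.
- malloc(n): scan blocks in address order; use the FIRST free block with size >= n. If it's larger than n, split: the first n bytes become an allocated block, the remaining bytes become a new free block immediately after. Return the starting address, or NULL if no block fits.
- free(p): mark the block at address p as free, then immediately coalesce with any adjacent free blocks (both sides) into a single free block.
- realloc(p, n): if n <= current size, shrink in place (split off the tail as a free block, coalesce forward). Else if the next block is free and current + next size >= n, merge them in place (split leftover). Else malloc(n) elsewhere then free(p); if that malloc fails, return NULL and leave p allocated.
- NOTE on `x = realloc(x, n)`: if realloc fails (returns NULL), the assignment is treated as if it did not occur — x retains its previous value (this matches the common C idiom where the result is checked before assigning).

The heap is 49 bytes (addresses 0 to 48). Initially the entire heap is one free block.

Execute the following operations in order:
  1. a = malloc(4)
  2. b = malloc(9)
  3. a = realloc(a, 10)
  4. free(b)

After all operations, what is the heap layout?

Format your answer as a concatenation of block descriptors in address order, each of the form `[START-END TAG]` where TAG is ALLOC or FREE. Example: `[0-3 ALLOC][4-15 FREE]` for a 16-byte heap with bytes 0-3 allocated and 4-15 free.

Answer: [0-12 FREE][13-22 ALLOC][23-48 FREE]

Derivation:
Op 1: a = malloc(4) -> a = 0; heap: [0-3 ALLOC][4-48 FREE]
Op 2: b = malloc(9) -> b = 4; heap: [0-3 ALLOC][4-12 ALLOC][13-48 FREE]
Op 3: a = realloc(a, 10) -> a = 13; heap: [0-3 FREE][4-12 ALLOC][13-22 ALLOC][23-48 FREE]
Op 4: free(b) -> (freed b); heap: [0-12 FREE][13-22 ALLOC][23-48 FREE]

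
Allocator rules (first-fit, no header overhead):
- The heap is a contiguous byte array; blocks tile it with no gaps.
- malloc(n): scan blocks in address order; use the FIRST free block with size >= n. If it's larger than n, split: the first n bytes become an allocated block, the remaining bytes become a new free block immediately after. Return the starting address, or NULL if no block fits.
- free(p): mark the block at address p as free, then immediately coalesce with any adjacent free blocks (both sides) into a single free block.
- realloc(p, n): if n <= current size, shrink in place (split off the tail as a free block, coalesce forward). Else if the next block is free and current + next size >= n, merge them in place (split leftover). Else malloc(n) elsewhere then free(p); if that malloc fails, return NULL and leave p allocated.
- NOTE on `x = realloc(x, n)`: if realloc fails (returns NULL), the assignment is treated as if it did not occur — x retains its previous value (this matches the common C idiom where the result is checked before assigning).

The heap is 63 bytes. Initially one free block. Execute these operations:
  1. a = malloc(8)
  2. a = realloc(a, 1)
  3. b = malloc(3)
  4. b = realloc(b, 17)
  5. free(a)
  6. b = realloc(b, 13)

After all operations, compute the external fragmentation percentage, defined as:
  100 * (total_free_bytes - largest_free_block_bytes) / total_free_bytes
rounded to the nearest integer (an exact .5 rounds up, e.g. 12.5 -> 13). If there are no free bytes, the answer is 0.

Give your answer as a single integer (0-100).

Op 1: a = malloc(8) -> a = 0; heap: [0-7 ALLOC][8-62 FREE]
Op 2: a = realloc(a, 1) -> a = 0; heap: [0-0 ALLOC][1-62 FREE]
Op 3: b = malloc(3) -> b = 1; heap: [0-0 ALLOC][1-3 ALLOC][4-62 FREE]
Op 4: b = realloc(b, 17) -> b = 1; heap: [0-0 ALLOC][1-17 ALLOC][18-62 FREE]
Op 5: free(a) -> (freed a); heap: [0-0 FREE][1-17 ALLOC][18-62 FREE]
Op 6: b = realloc(b, 13) -> b = 1; heap: [0-0 FREE][1-13 ALLOC][14-62 FREE]
Free blocks: [1 49] total_free=50 largest=49 -> 100*(50-49)/50 = 100/50 = 2

Answer: 2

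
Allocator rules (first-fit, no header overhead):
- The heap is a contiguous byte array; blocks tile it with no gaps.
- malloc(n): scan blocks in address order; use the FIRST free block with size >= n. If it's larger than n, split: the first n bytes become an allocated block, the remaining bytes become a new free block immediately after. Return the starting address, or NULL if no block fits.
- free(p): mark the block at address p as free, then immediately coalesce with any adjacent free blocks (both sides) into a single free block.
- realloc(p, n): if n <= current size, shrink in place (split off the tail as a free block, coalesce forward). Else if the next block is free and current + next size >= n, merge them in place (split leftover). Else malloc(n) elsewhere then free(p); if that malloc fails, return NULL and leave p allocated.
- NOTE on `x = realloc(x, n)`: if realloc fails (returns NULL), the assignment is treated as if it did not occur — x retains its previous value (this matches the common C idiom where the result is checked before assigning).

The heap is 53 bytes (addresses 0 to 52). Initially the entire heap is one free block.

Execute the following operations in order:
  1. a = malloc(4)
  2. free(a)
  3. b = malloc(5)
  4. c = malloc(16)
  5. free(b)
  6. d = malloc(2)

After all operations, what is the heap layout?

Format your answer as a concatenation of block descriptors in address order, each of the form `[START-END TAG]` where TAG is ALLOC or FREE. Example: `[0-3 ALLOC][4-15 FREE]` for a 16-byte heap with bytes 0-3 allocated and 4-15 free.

Op 1: a = malloc(4) -> a = 0; heap: [0-3 ALLOC][4-52 FREE]
Op 2: free(a) -> (freed a); heap: [0-52 FREE]
Op 3: b = malloc(5) -> b = 0; heap: [0-4 ALLOC][5-52 FREE]
Op 4: c = malloc(16) -> c = 5; heap: [0-4 ALLOC][5-20 ALLOC][21-52 FREE]
Op 5: free(b) -> (freed b); heap: [0-4 FREE][5-20 ALLOC][21-52 FREE]
Op 6: d = malloc(2) -> d = 0; heap: [0-1 ALLOC][2-4 FREE][5-20 ALLOC][21-52 FREE]

Answer: [0-1 ALLOC][2-4 FREE][5-20 ALLOC][21-52 FREE]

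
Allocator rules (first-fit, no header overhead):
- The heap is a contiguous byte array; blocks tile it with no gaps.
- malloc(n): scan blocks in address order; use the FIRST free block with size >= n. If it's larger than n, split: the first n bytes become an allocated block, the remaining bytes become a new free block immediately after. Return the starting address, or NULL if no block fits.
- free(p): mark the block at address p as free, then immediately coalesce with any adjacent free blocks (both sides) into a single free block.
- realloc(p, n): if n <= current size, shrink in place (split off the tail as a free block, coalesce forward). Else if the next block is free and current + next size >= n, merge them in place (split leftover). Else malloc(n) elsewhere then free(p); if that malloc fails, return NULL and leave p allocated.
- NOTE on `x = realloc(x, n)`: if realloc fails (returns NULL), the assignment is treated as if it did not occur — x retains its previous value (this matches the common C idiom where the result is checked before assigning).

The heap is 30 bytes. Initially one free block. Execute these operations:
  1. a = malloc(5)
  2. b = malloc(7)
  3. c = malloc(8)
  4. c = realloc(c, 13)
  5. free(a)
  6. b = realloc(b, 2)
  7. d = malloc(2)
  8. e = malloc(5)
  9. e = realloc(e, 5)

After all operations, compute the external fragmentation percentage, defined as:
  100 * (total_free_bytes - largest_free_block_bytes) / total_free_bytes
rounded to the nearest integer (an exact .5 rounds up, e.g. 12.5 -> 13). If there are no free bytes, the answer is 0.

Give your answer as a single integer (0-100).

Op 1: a = malloc(5) -> a = 0; heap: [0-4 ALLOC][5-29 FREE]
Op 2: b = malloc(7) -> b = 5; heap: [0-4 ALLOC][5-11 ALLOC][12-29 FREE]
Op 3: c = malloc(8) -> c = 12; heap: [0-4 ALLOC][5-11 ALLOC][12-19 ALLOC][20-29 FREE]
Op 4: c = realloc(c, 13) -> c = 12; heap: [0-4 ALLOC][5-11 ALLOC][12-24 ALLOC][25-29 FREE]
Op 5: free(a) -> (freed a); heap: [0-4 FREE][5-11 ALLOC][12-24 ALLOC][25-29 FREE]
Op 6: b = realloc(b, 2) -> b = 5; heap: [0-4 FREE][5-6 ALLOC][7-11 FREE][12-24 ALLOC][25-29 FREE]
Op 7: d = malloc(2) -> d = 0; heap: [0-1 ALLOC][2-4 FREE][5-6 ALLOC][7-11 FREE][12-24 ALLOC][25-29 FREE]
Op 8: e = malloc(5) -> e = 7; heap: [0-1 ALLOC][2-4 FREE][5-6 ALLOC][7-11 ALLOC][12-24 ALLOC][25-29 FREE]
Op 9: e = realloc(e, 5) -> e = 7; heap: [0-1 ALLOC][2-4 FREE][5-6 ALLOC][7-11 ALLOC][12-24 ALLOC][25-29 FREE]
Free blocks: [3 5] total_free=8 largest=5 -> 100*(8-5)/8 = 300/8 = 37.5 -> rounds to 38

Answer: 38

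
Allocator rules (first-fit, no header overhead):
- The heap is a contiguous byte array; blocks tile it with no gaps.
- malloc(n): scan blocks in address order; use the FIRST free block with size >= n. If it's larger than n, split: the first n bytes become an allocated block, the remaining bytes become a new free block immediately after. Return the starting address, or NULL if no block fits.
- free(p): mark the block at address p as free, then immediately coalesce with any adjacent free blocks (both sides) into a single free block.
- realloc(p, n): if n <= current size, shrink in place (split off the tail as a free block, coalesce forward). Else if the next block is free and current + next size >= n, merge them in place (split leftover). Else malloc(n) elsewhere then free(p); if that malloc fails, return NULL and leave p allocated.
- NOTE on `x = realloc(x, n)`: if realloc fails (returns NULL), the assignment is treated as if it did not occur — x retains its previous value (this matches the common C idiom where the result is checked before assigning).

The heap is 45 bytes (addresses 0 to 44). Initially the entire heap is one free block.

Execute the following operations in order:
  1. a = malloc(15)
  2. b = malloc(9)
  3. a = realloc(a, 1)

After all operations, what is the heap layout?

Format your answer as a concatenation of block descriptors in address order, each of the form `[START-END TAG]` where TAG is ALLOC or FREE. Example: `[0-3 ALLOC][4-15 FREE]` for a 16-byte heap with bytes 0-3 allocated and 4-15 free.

Answer: [0-0 ALLOC][1-14 FREE][15-23 ALLOC][24-44 FREE]

Derivation:
Op 1: a = malloc(15) -> a = 0; heap: [0-14 ALLOC][15-44 FREE]
Op 2: b = malloc(9) -> b = 15; heap: [0-14 ALLOC][15-23 ALLOC][24-44 FREE]
Op 3: a = realloc(a, 1) -> a = 0; heap: [0-0 ALLOC][1-14 FREE][15-23 ALLOC][24-44 FREE]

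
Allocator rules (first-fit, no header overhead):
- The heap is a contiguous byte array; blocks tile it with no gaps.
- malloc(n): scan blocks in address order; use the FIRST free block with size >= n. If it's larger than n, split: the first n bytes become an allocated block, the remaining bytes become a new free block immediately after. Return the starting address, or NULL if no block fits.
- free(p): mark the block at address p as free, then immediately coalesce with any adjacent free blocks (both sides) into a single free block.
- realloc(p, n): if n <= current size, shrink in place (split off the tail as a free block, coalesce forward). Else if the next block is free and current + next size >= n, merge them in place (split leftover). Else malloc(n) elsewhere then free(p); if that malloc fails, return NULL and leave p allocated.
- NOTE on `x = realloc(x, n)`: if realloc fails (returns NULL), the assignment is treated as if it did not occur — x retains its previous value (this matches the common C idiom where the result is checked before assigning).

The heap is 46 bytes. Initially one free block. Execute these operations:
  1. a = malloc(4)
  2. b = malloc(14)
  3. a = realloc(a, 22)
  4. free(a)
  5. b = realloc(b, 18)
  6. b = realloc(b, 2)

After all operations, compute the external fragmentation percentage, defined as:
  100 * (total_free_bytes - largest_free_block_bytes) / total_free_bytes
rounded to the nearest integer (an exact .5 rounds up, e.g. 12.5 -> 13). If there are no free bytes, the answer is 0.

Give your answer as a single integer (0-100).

Op 1: a = malloc(4) -> a = 0; heap: [0-3 ALLOC][4-45 FREE]
Op 2: b = malloc(14) -> b = 4; heap: [0-3 ALLOC][4-17 ALLOC][18-45 FREE]
Op 3: a = realloc(a, 22) -> a = 18; heap: [0-3 FREE][4-17 ALLOC][18-39 ALLOC][40-45 FREE]
Op 4: free(a) -> (freed a); heap: [0-3 FREE][4-17 ALLOC][18-45 FREE]
Op 5: b = realloc(b, 18) -> b = 4; heap: [0-3 FREE][4-21 ALLOC][22-45 FREE]
Op 6: b = realloc(b, 2) -> b = 4; heap: [0-3 FREE][4-5 ALLOC][6-45 FREE]
Free blocks: [4 40] total_free=44 largest=40 -> 100*(44-40)/44 = 400/44 ≈ 9.091 -> rounds to 9

Answer: 9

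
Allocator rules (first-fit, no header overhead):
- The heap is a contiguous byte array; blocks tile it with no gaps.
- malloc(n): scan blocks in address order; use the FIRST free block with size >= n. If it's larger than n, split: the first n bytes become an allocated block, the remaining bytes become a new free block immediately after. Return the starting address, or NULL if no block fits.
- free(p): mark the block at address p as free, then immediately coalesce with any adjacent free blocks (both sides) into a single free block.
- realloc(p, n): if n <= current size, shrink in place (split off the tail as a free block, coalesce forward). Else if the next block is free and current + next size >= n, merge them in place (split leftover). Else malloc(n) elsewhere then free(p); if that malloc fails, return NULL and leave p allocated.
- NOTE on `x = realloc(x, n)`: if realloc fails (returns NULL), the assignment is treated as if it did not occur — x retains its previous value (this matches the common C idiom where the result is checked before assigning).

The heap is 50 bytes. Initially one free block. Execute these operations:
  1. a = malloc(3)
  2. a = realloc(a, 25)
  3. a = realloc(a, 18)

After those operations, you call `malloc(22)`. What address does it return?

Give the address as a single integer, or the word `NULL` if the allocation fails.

Answer: 18

Derivation:
Op 1: a = malloc(3) -> a = 0; heap: [0-2 ALLOC][3-49 FREE]
Op 2: a = realloc(a, 25) -> a = 0; heap: [0-24 ALLOC][25-49 FREE]
Op 3: a = realloc(a, 18) -> a = 0; heap: [0-17 ALLOC][18-49 FREE]
malloc(22): first-fit scan over [0-17 ALLOC][18-49 FREE] -> 18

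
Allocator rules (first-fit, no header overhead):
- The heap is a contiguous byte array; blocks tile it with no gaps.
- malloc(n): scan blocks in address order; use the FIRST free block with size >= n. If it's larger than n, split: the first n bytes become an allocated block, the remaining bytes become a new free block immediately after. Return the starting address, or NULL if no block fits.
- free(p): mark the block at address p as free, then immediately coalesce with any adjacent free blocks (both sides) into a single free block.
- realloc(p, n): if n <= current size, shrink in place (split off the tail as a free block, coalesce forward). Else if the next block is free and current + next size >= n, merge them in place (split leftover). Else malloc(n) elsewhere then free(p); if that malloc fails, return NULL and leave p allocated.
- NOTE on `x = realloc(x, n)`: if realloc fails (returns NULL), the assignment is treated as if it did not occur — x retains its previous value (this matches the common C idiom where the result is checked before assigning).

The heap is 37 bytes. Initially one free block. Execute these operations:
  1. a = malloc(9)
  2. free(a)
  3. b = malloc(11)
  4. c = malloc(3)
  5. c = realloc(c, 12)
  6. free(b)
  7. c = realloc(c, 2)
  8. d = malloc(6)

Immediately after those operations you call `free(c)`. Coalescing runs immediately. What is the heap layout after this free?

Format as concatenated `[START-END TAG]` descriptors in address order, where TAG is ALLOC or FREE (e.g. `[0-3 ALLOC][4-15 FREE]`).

Op 1: a = malloc(9) -> a = 0; heap: [0-8 ALLOC][9-36 FREE]
Op 2: free(a) -> (freed a); heap: [0-36 FREE]
Op 3: b = malloc(11) -> b = 0; heap: [0-10 ALLOC][11-36 FREE]
Op 4: c = malloc(3) -> c = 11; heap: [0-10 ALLOC][11-13 ALLOC][14-36 FREE]
Op 5: c = realloc(c, 12) -> c = 11; heap: [0-10 ALLOC][11-22 ALLOC][23-36 FREE]
Op 6: free(b) -> (freed b); heap: [0-10 FREE][11-22 ALLOC][23-36 FREE]
Op 7: c = realloc(c, 2) -> c = 11; heap: [0-10 FREE][11-12 ALLOC][13-36 FREE]
Op 8: d = malloc(6) -> d = 0; heap: [0-5 ALLOC][6-10 FREE][11-12 ALLOC][13-36 FREE]
free(c): c = 11 -> block [11-12 ALLOC]; mark free, coalesce with adjacent free neighbors -> [0-5 ALLOC][6-36 FREE]

Answer: [0-5 ALLOC][6-36 FREE]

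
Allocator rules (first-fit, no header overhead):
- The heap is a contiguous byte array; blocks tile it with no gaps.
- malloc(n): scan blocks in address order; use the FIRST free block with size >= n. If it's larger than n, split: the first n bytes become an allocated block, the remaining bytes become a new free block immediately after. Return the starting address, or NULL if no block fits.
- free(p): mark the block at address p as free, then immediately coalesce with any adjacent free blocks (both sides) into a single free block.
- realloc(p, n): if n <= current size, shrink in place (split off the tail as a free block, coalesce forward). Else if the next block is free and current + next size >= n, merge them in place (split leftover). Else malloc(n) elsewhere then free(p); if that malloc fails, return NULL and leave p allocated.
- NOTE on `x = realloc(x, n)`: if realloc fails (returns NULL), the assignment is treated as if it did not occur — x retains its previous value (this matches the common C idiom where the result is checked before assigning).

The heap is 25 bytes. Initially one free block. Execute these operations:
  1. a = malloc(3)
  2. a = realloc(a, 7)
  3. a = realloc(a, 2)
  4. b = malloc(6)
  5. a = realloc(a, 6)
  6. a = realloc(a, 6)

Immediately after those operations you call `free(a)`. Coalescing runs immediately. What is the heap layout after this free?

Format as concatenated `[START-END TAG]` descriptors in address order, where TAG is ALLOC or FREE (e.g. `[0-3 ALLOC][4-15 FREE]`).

Op 1: a = malloc(3) -> a = 0; heap: [0-2 ALLOC][3-24 FREE]
Op 2: a = realloc(a, 7) -> a = 0; heap: [0-6 ALLOC][7-24 FREE]
Op 3: a = realloc(a, 2) -> a = 0; heap: [0-1 ALLOC][2-24 FREE]
Op 4: b = malloc(6) -> b = 2; heap: [0-1 ALLOC][2-7 ALLOC][8-24 FREE]
Op 5: a = realloc(a, 6) -> a = 8; heap: [0-1 FREE][2-7 ALLOC][8-13 ALLOC][14-24 FREE]
Op 6: a = realloc(a, 6) -> a = 8; heap: [0-1 FREE][2-7 ALLOC][8-13 ALLOC][14-24 FREE]
free(a): a = 8 -> block [8-13 ALLOC]; mark free, coalesce with adjacent free neighbors -> [0-1 FREE][2-7 ALLOC][8-24 FREE]

Answer: [0-1 FREE][2-7 ALLOC][8-24 FREE]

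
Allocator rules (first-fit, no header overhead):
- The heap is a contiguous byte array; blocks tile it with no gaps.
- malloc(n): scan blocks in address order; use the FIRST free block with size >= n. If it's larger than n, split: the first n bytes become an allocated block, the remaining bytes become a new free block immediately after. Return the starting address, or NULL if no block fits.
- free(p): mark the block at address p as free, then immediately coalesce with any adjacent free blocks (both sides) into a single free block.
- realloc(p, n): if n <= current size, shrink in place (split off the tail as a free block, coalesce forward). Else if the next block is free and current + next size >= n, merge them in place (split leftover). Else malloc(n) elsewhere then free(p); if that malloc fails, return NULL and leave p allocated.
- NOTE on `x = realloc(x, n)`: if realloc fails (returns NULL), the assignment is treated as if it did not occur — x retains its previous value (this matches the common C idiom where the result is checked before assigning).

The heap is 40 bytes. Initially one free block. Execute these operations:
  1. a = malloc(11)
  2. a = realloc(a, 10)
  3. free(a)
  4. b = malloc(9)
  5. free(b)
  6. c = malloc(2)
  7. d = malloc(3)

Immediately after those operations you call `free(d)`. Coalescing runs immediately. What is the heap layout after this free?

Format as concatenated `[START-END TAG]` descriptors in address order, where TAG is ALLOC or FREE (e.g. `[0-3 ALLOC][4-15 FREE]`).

Answer: [0-1 ALLOC][2-39 FREE]

Derivation:
Op 1: a = malloc(11) -> a = 0; heap: [0-10 ALLOC][11-39 FREE]
Op 2: a = realloc(a, 10) -> a = 0; heap: [0-9 ALLOC][10-39 FREE]
Op 3: free(a) -> (freed a); heap: [0-39 FREE]
Op 4: b = malloc(9) -> b = 0; heap: [0-8 ALLOC][9-39 FREE]
Op 5: free(b) -> (freed b); heap: [0-39 FREE]
Op 6: c = malloc(2) -> c = 0; heap: [0-1 ALLOC][2-39 FREE]
Op 7: d = malloc(3) -> d = 2; heap: [0-1 ALLOC][2-4 ALLOC][5-39 FREE]
free(d): d = 2 -> block [2-4 ALLOC]; mark free, coalesce with adjacent free neighbors -> [0-1 ALLOC][2-39 FREE]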